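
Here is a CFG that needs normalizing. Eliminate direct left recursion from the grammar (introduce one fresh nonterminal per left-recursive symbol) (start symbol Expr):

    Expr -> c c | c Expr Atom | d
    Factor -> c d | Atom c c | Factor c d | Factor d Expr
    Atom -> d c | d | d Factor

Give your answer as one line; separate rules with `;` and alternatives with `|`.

Expr -> c c | c Expr Atom | d; Factor -> c d Factor1 | Atom c c Factor1; Atom -> d c | d | d Factor; Factor1 -> c d Factor1 | d Expr Factor1 | epsilon

Factor is directly left-recursive.
For Factor: α = {c d, d Expr}, β = {c d, Atom c c}. Rewrite as Factor → β Factor1 and Factor1 → α Factor1 | ε.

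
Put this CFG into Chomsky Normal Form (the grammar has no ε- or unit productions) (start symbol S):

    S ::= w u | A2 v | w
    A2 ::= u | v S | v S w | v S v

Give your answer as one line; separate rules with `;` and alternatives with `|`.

Introduce a nonterminal for each terminal appearing in a rule of length ≥ 2: X1 → w, X2 → u, X3 → v.
Binarize each right-hand side of length ≥ 3 by chaining fresh nonterminals (Y1, Y2, …): affected rules were A2 → X3 S X1; A2 → X3 S X3.

S ::= X1 X2 | A2 X3 | w; A2 ::= u | X3 S | X3 Y1 | X3 Y2; X1 ::= w; X2 ::= u; X3 ::= v; Y1 ::= S X1; Y2 ::= S X3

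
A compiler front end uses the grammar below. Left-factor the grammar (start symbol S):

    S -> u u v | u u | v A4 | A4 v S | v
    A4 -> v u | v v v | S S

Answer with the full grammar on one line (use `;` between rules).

S -> A4 v S | u u S' | v S''; A4 -> S S | v A4'; S' -> v | ε; S'' -> A4 | ε; A4' -> u | v v

S has alternatives sharing prefix 'u u': factor to S → u u S' with S' → v | ε.
S has alternatives sharing prefix 'v': factor to S → v S'' with S'' → A4 | ε.
A4 has alternatives sharing prefix 'v': factor to A4 → v A4' with A4' → u | v v.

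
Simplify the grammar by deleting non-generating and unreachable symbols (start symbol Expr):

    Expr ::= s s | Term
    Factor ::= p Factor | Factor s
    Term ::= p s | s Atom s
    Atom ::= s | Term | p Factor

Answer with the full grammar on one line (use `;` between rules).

Expr ::= s s | Term; Term ::= p s | s Atom s; Atom ::= s | Term

Generating nonterminals: {Atom, Expr, Term}.
Reachable from Expr after that: {Atom, Expr, Term}.
Removed useless symbols: {Factor} and every production mentioning them.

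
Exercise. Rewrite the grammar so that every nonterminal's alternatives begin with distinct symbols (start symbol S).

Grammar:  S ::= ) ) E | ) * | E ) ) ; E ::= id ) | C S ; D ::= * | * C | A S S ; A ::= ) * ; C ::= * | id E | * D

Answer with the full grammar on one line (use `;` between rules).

S has alternatives sharing prefix ')': factor to S → ) S' with S' → ) E | *.
D has alternatives sharing prefix '*': factor to D → * D' with D' → ε | C.
C has alternatives sharing prefix '*': factor to C → * C' with C' → ε | D.

S ::= E ) ) | ) S'; E ::= id ) | C S; D ::= A S S | * D'; A ::= ) *; C ::= id E | * C'; S' ::= ) E | *; D' ::= ε | C; C' ::= ε | D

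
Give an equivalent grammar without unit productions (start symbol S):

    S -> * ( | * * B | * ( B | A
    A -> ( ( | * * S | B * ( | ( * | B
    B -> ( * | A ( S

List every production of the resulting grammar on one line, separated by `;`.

S -> ( * | A ( S | * ( | * * B | * ( B | ( ( | * * S | B * (; A -> ( * | A ( S | ( ( | * * S | B * (; B -> ( * | A ( S

Unit pairs: A ⇒* {B}; S ⇒* {A, B}.
Replace each nonterminal's rules with the union of the non-unit rules of every nonterminal it unit-derives.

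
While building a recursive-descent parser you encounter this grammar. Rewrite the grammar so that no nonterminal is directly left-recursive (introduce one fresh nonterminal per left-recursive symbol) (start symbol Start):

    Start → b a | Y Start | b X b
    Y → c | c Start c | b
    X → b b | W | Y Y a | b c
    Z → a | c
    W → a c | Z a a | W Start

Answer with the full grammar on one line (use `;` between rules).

Left recursion appears on W.
For W: α = {Start}, β = {a c, Z a a}. Rewrite as W → β W1 and W1 → α W1 | ε.

Start → b a | Y Start | b X b; Y → c | c Start c | b; X → b b | W | Y Y a | b c; Z → a | c; W → a c W1 | Z a a W1; W1 → Start W1 | ε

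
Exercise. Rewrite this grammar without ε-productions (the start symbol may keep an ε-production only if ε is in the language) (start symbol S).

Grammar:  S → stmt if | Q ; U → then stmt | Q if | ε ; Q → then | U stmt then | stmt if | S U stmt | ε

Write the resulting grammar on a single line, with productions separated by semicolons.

S → stmt if | Q | ε; U → then stmt | Q if | if; Q → then | U stmt then | stmt then | stmt if | S U stmt | S stmt | U stmt | stmt

Nullable set = {Q, S, U}.
ε ∈ L(G) since S is nullable, so keep S → ε.
For each production, add variants omitting each subset of nullable occurrences: U → Q if gives Q if | if. Q → U stmt then gives U stmt then | stmt then. Q → S U stmt gives S U stmt | S stmt | U stmt | stmt.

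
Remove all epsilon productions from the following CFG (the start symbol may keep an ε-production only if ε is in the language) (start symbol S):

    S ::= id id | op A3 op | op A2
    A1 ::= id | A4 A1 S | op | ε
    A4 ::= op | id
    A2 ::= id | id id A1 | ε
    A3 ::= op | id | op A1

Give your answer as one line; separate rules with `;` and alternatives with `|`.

S ::= id id | op A3 op | op A2 | op; A1 ::= id | A4 A1 S | A4 S | op; A4 ::= op | id; A2 ::= id | id id A1 | id id; A3 ::= op | id | op A1

The nullable symbols are {A1, A2}.
ε ∉ L(G), so no ε-production is kept.
For each production, add variants omitting each subset of nullable occurrences: S → op A2 gives op A2 | op. A1 → A4 A1 S gives A4 A1 S | A4 S. A2 → id id A1 gives id id A1 | id id.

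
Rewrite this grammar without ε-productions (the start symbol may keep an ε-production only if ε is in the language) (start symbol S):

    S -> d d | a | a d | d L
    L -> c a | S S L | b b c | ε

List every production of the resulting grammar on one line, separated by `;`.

The nullable symbols are {L}.
ε ∉ L(G), so no ε-production is kept.
For each production, add variants omitting each subset of nullable occurrences: S → d L gives d L | d. L → S S L gives S S L | S S.

S -> d d | a | a d | d L | d; L -> c a | S S L | S S | b b c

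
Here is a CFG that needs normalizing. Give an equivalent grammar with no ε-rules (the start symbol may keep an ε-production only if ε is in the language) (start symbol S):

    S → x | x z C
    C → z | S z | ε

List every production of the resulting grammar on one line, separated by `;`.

The nullable symbols are {C}.
ε ∉ L(G), so no ε-production is kept.
Expand every rule over subsets of its nullable positions: S → x z C gives x z C | x z.

S → x | x z C | x z; C → z | S z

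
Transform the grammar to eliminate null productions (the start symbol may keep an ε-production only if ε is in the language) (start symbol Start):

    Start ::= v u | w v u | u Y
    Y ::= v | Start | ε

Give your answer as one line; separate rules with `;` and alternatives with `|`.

Nullable set = {Y}.
ε ∉ L(G), so no ε-production is kept.
Add the nullable-subset variants: Start → u Y gives u Y | u.

Start ::= v u | w v u | u Y | u; Y ::= v | Start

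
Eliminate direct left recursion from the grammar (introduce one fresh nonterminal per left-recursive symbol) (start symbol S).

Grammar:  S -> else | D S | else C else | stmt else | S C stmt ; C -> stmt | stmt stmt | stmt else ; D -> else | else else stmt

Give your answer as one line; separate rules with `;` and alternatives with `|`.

S is directly left-recursive.
For S: α = {C stmt}, β = {else, D S, else C else, stmt else}. Rewrite as S → β S' and S' → α S' | ε.

S -> else S' | D S S' | else C else S' | stmt else S'; C -> stmt | stmt stmt | stmt else; D -> else | else else stmt; S' -> C stmt S' | eps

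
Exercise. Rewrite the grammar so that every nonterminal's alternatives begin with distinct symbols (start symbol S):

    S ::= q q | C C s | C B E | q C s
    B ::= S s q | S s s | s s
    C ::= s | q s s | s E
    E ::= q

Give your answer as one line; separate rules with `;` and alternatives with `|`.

S has alternatives sharing prefix 'q': factor to S → q S' with S' → q | C s.
S has alternatives sharing prefix 'C': factor to S → C S'' with S'' → C s | B E.
B has alternatives sharing prefix 'S s': factor to B → S s B' with B' → q | s.
C has alternatives sharing prefix 's': factor to C → s C' with C' → ε | E.

S ::= q S' | C S''; B ::= s s | S s B'; C ::= q s s | s C'; E ::= q; S' ::= q | C s; S'' ::= C s | B E; B' ::= q | s; C' ::= eps | E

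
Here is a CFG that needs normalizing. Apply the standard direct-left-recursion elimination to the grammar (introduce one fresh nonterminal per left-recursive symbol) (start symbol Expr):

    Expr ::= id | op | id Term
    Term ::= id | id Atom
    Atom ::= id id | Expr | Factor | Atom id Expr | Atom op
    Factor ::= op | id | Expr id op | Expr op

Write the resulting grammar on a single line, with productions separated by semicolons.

Expr ::= id | op | id Term; Term ::= id | id Atom; Atom ::= id id Atom1 | Expr Atom1 | Factor Atom1; Factor ::= op | id | Expr id op | Expr op; Atom1 ::= id Expr Atom1 | op Atom1 | ε

Atom is directly left-recursive.
For Atom: α = {id Expr, op}, β = {id id, Expr, Factor}. Rewrite as Atom → β Atom1 and Atom1 → α Atom1 | ε.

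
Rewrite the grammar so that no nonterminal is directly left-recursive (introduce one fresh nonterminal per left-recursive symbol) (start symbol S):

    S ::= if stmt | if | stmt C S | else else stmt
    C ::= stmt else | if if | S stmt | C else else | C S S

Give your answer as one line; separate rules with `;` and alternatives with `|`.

Directly left-recursive nonterminal: C.
For C: α = {else else, S S}, β = {stmt else, if if, S stmt}. Rewrite as C → β C' and C' → α C' | ε.

S ::= if stmt | if | stmt C S | else else stmt; C ::= stmt else C' | if if C' | S stmt C'; C' ::= else else C' | S S C' | epsilon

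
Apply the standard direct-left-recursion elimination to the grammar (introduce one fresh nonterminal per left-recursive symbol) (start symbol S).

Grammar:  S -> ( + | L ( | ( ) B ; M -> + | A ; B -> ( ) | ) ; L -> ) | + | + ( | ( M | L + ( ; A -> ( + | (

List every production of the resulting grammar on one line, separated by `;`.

S -> ( + | L ( | ( ) B; M -> + | A; B -> ( ) | ); L -> ) L' | + L' | + ( L' | ( M L'; A -> ( + | (; L' -> + ( L' | eps

Left recursion appears on L.
For L: α = {+ (}, β = {), +, + (, ( M}. Rewrite as L → β L' and L' → α L' | ε.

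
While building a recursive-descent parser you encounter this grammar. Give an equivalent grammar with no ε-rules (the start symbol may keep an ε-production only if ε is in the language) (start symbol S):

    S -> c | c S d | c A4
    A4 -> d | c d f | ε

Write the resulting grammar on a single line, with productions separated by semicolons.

S -> c | c S d | c A4; A4 -> d | c d f

Nullable nonterminals: {A4}.
ε ∉ L(G), so no ε-production is kept.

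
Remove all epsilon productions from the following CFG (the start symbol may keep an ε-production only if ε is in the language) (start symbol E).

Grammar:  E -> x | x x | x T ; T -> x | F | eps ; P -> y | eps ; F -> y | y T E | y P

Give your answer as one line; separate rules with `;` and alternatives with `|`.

Nullable set = {P, T}.
ε ∉ L(G), so no ε-production is kept.
Expand every rule over subsets of its nullable positions: F → y T E gives y T E | y E.

E -> x | x x | x T; T -> x | F; P -> y; F -> y | y T E | y E | y P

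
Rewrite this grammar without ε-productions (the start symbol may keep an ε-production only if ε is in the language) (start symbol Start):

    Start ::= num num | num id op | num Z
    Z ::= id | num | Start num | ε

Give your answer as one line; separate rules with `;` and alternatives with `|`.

Start ::= num num | num id op | num Z | num; Z ::= id | num | Start num

Nullable nonterminals: {Z}.
ε ∉ L(G), so no ε-production is kept.
For each production, add variants omitting each subset of nullable occurrences: Start → num Z gives num Z | num.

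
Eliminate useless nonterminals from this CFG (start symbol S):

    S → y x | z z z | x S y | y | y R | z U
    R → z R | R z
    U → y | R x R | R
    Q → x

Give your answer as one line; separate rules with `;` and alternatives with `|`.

S → y x | z z z | x S y | y | z U; U → y

Generating nonterminals: {Q, S, U}.
Reachable from S after that: {S, U}.
Removed useless symbols: {Q, R} and every production mentioning them.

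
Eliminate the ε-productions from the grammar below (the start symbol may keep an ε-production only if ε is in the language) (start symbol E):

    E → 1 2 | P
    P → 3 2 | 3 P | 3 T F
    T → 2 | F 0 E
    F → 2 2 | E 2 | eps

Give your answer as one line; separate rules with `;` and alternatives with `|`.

Nullable set = {F}.
ε ∉ L(G), so no ε-production is kept.
For each production, add variants omitting each subset of nullable occurrences: P → 3 T F gives 3 T F | 3 T. T → F 0 E gives F 0 E | 0 E.

E → 1 2 | P; P → 3 2 | 3 P | 3 T F | 3 T; T → 2 | F 0 E | 0 E; F → 2 2 | E 2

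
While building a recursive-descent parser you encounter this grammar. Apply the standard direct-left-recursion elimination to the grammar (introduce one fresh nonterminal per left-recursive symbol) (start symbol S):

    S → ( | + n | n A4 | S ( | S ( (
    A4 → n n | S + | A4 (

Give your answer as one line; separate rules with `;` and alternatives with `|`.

S → ( S' | + n S' | n A4 S'; A4 → n n A4' | S + A4'; S' → ( S' | ( ( S' | ε; A4' → ( A4' | ε

Directly left-recursive nonterminals: S, A4.
For S: α = {(, ( (}, β = {(, + n, n A4}. Rewrite as S → β S' and S' → α S' | ε.
For A4: α = {(}, β = {n n, S +}. Rewrite as A4 → β A4' and A4' → α A4' | ε.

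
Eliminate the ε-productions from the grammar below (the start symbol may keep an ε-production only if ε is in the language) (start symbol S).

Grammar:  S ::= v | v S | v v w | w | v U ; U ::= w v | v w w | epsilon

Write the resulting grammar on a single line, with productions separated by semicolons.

Nullable nonterminals: {U}.
ε ∉ L(G), so no ε-production is kept.

S ::= v | v S | v v w | w | v U; U ::= w v | v w w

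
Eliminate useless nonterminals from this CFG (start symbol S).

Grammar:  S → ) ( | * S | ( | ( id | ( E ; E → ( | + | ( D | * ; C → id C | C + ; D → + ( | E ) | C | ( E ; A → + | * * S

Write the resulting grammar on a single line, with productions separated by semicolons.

S → ) ( | * S | ( | ( id | ( E; E → ( | + | ( D | *; D → + ( | E ) | ( E

Generating nonterminals: {A, D, E, S}.
Reachable from S after that: {D, E, S}.
Removed useless symbols: {A, C} and every production mentioning them.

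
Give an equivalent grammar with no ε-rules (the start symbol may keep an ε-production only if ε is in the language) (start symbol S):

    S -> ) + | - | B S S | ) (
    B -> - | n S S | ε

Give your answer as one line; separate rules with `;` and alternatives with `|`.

S -> ) + | - | B S S | S S | ) (; B -> - | n S S

Nullable set = {B}.
ε ∉ L(G), so no ε-production is kept.
For each production, add variants omitting each subset of nullable occurrences: S → B S S gives B S S | S S.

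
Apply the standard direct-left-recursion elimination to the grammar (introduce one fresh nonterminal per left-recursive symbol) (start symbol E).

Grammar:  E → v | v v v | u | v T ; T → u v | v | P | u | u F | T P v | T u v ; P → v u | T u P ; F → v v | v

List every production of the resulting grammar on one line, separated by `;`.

Left recursion appears on T.
For T: α = {P v, u v}, β = {u v, v, P, u, u F}. Rewrite as T → β T' and T' → α T' | ε.

E → v | v v v | u | v T; T → u v T' | v T' | P T' | u T' | u F T'; P → v u | T u P; F → v v | v; T' → P v T' | u v T' | ε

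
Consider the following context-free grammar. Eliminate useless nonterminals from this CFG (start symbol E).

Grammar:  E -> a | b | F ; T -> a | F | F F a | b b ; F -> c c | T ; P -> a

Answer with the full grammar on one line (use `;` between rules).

E -> a | b | F; T -> a | F | F F a | b b; F -> c c | T

Generating nonterminals: {E, F, P, T}.
Reachable from E after that: {E, F, T}.
Removed useless symbols: {P} and every production mentioning them.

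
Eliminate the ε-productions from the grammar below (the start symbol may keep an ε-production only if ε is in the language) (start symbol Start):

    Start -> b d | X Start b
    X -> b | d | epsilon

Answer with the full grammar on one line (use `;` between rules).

Nullable nonterminals: {X}.
ε ∉ L(G), so no ε-production is kept.
Expand every rule over subsets of its nullable positions: Start → X Start b gives X Start b | Start b.

Start -> b d | X Start b | Start b; X -> b | d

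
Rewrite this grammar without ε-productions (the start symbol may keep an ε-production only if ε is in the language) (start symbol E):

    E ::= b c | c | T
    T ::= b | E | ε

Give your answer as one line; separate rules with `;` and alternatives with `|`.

E ::= b c | c | T | ε; T ::= b | E

Nullable set = {E, T}.
ε ∈ L(G) since E is nullable, so keep E → ε.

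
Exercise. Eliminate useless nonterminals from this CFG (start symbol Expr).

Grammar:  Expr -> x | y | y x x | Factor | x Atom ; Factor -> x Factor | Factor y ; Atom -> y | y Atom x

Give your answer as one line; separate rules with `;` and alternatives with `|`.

Generating nonterminals: {Atom, Expr}.
Reachable from Expr after that: {Atom, Expr}.
Removed useless symbols: {Factor} and every production mentioning them.

Expr -> x | y | y x x | x Atom; Atom -> y | y Atom x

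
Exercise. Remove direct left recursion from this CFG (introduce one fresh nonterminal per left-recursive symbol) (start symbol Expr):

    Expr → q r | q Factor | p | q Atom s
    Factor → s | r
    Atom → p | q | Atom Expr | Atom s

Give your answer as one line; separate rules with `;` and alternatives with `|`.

Directly left-recursive nonterminal: Atom.
For Atom: α = {Expr, s}, β = {p, q}. Rewrite as Atom → β Atom1 and Atom1 → α Atom1 | ε.

Expr → q r | q Factor | p | q Atom s; Factor → s | r; Atom → p Atom1 | q Atom1; Atom1 → Expr Atom1 | s Atom1 | ε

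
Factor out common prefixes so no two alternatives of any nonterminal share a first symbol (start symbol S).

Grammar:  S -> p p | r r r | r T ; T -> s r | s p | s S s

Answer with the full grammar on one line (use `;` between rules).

S has alternatives sharing prefix 'r': factor to S → r S' with S' → r r | T.
T has alternatives sharing prefix 's': factor to T → s T' with T' → r | p | S s.

S -> p p | r S'; T -> s T'; S' -> r r | T; T' -> r | p | S s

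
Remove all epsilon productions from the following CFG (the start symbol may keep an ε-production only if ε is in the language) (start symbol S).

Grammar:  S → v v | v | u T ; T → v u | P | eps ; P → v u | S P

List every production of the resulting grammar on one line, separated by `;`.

The nullable symbols are {T}.
ε ∉ L(G), so no ε-production is kept.
Add the nullable-subset variants: S → u T gives u T | u.

S → v v | v | u T | u; T → v u | P; P → v u | S P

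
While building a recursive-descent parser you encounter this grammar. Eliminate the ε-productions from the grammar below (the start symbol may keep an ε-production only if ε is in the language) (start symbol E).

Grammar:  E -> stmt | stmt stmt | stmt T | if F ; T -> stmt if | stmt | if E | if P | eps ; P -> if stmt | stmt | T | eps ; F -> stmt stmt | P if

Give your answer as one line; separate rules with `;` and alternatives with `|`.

E -> stmt | stmt stmt | stmt T | if F; T -> stmt if | stmt | if E | if P | if; P -> if stmt | stmt | T; F -> stmt stmt | P if | if

The nullable symbols are {P, T}.
ε ∉ L(G), so no ε-production is kept.
For each production, add variants omitting each subset of nullable occurrences: T → if P gives if P | if. F → P if gives P if | if.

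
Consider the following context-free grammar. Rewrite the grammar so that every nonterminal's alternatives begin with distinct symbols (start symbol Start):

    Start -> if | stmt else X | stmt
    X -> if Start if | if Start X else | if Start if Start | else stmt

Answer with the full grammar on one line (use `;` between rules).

Start has alternatives sharing prefix 'stmt': factor to Start → stmt Start1 with Start1 → else X | ε.
X has alternatives sharing prefix 'if Start': factor to X → if Start X1 with X1 → if | X else | if Start.
X1 has alternatives sharing prefix 'if': factor to X1 → if X11 with X11 → ε | Start.

Start -> if | stmt Start1; X -> else stmt | if Start X1; Start1 -> else X | eps; X1 -> X else | if X11; X11 -> eps | Start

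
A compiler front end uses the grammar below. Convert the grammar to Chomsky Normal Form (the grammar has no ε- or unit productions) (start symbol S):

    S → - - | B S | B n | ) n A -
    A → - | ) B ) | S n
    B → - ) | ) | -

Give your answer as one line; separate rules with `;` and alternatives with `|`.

S → X1 X1 | B S | B X2 | X3 Y1; A → - | X3 Y3 | S X2; B → X1 X3 | ) | -; X1 → -; X2 → n; X3 → ); Y1 → X2 Y2; Y2 → A X1; Y3 → B X3

Introduce a nonterminal for each terminal appearing in a rule of length ≥ 2: X1 → -, X2 → n, X3 → ).
Binarize each right-hand side of length ≥ 3 by chaining fresh nonterminals (Y1, Y2, …): affected rules were S → X3 X2 A X1; A → X3 B X3.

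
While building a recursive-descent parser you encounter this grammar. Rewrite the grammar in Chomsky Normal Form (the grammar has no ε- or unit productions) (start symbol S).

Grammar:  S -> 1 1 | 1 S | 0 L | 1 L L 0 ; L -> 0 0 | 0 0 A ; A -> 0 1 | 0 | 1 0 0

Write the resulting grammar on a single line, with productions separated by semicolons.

Introduce a nonterminal for each terminal appearing in a rule of length ≥ 2: X1 → 1, X2 → 0.
Binarize each right-hand side of length ≥ 3 by chaining fresh nonterminals (Y1, Y2, …): affected rules were S → X1 L L X2; L → X2 X2 A; A → X1 X2 X2.

S -> X1 X1 | X1 S | X2 L | X1 Y1; L -> X2 X2 | X2 Y3; A -> X2 X1 | 0 | X1 Y4; X1 -> 1; X2 -> 0; Y1 -> L Y2; Y2 -> L X2; Y3 -> X2 A; Y4 -> X2 X2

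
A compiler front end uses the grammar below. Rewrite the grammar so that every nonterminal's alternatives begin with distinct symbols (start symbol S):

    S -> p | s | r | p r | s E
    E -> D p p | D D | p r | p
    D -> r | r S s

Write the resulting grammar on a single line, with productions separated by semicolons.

S -> r | p S' | s S''; E -> D E' | p E''; D -> r D'; S' -> eps | r; S'' -> eps | E; E' -> p p | D; E'' -> r | eps; D' -> eps | S s

S has alternatives sharing prefix 'p': factor to S → p S' with S' → ε | r.
S has alternatives sharing prefix 's': factor to S → s S'' with S'' → ε | E.
E has alternatives sharing prefix 'D': factor to E → D E' with E' → p p | D.
E has alternatives sharing prefix 'p': factor to E → p E'' with E'' → r | ε.
D has alternatives sharing prefix 'r': factor to D → r D' with D' → ε | S s.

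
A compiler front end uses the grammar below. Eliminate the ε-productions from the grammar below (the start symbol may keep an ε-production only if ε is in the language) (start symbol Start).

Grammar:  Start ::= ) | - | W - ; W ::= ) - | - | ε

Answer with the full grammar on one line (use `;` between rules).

Start ::= ) | - | W -; W ::= ) - | -

Nullable nonterminals: {W}.
ε ∉ L(G), so no ε-production is kept.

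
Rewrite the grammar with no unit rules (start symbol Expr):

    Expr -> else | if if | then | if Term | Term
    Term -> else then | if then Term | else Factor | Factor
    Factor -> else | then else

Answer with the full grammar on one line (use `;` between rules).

Expr -> else then | if then Term | else Factor | else | then else | if if | then | if Term; Term -> else then | if then Term | else Factor | else | then else; Factor -> else | then else

Unit pairs: Expr ⇒* {Factor, Term}; Term ⇒* {Factor}.
Replace each nonterminal's rules with the union of the non-unit rules of every nonterminal it unit-derives.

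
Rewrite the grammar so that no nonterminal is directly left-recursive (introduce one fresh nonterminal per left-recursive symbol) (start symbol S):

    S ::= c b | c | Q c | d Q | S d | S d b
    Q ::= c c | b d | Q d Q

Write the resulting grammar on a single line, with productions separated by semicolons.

Left recursion appears on S, Q.
For S: α = {d, d b}, β = {c b, c, Q c, d Q}. Rewrite as S → β S' and S' → α S' | ε.
For Q: α = {d Q}, β = {c c, b d}. Rewrite as Q → β Q' and Q' → α Q' | ε.

S ::= c b S' | c S' | Q c S' | d Q S'; Q ::= c c Q' | b d Q'; S' ::= d S' | d b S' | ε; Q' ::= d Q Q' | ε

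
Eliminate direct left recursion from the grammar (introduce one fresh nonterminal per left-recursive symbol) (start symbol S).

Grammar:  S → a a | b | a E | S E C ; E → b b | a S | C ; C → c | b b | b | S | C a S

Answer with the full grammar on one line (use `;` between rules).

S, C are directly left-recursive.
For S: α = {E C}, β = {a a, b, a E}. Rewrite as S → β S' and S' → α S' | ε.
For C: α = {a S}, β = {c, b b, b, S}. Rewrite as C → β C' and C' → α C' | ε.

S → a a S' | b S' | a E S'; E → b b | a S | C; C → c C' | b b C' | b C' | S C'; S' → E C S' | ε; C' → a S C' | ε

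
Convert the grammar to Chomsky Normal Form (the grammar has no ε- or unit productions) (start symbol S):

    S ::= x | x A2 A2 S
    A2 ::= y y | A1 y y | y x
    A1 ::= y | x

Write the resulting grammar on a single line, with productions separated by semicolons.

S ::= x | X1 Y1; A2 ::= X2 X2 | A1 Y3 | X2 X1; A1 ::= y | x; X1 ::= x; X2 ::= y; Y1 ::= A2 Y2; Y2 ::= A2 S; Y3 ::= X2 X2

Introduce a nonterminal for each terminal appearing in a rule of length ≥ 2: X1 → x, X2 → y.
Binarize each right-hand side of length ≥ 3 by chaining fresh nonterminals (Y1, Y2, …): affected rules were S → X1 A2 A2 S; A2 → A1 X2 X2.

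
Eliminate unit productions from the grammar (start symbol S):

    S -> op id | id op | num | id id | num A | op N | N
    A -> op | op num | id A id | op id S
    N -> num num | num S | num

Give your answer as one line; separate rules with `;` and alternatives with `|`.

Unit pairs: S ⇒* {N}.
For every A with A ⇒* B via unit rules, add B's non-unit alternatives to A; then delete every rule of the form X → Y.

S -> op id | id op | num | id id | num A | op N | num num | num S; A -> op | op num | id A id | op id S; N -> num num | num S | num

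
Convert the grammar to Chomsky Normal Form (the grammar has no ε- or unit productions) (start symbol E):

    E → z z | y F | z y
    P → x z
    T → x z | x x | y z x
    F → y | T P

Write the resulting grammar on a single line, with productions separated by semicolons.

Introduce a nonterminal for each terminal appearing in a rule of length ≥ 2: X1 → z, X2 → y, X3 → x.
Binarize each right-hand side of length ≥ 3 by chaining fresh nonterminals (Y1, Y2, …): affected rules were T → X2 X1 X3.

E → X1 X1 | X2 F | X1 X2; P → X3 X1; T → X3 X1 | X3 X3 | X2 Y1; F → y | T P; X1 → z; X2 → y; X3 → x; Y1 → X1 X3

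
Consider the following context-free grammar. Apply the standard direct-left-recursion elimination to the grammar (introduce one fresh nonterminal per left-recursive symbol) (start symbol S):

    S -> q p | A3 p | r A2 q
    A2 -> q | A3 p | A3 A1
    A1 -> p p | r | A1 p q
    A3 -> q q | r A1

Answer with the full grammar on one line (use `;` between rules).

Left recursion appears on A1.
For A1: α = {p q}, β = {p p, r}. Rewrite as A1 → β A1' and A1' → α A1' | ε.

S -> q p | A3 p | r A2 q; A2 -> q | A3 p | A3 A1; A1 -> p p A1' | r A1'; A3 -> q q | r A1; A1' -> p q A1' | ε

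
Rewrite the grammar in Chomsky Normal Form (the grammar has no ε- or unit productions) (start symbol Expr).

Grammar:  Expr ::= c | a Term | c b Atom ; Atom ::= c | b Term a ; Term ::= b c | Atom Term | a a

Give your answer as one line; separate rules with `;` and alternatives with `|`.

Expr ::= c | X1 Term | X2 Y1; Atom ::= c | X3 Y2; Term ::= X3 X2 | Atom Term | X1 X1; X1 ::= a; X2 ::= c; X3 ::= b; Y1 ::= X3 Atom; Y2 ::= Term X1

Introduce a nonterminal for each terminal appearing in a rule of length ≥ 2: X1 → a, X2 → c, X3 → b.
Binarize each right-hand side of length ≥ 3 by chaining fresh nonterminals (Y1, Y2, …): affected rules were Expr → X2 X3 Atom; Atom → X3 Term X1.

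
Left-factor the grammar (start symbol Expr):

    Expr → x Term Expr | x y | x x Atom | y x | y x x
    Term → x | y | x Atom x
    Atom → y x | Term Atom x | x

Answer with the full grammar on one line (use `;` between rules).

Expr has alternatives sharing prefix 'x': factor to Expr → x Expr1 with Expr1 → Term Expr | y | x Atom.
Expr has alternatives sharing prefix 'y x': factor to Expr → y x Expr2 with Expr2 → ε | x.
Term has alternatives sharing prefix 'x': factor to Term → x Term1 with Term1 → ε | Atom x.

Expr → x Expr1 | y x Expr2; Term → y | x Term1; Atom → y x | Term Atom x | x; Expr1 → Term Expr | y | x Atom; Expr2 → ε | x; Term1 → ε | Atom x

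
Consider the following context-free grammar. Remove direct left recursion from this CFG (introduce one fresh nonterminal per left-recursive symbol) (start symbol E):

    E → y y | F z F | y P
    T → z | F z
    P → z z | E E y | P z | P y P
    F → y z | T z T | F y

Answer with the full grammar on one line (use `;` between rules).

P, F are directly left-recursive.
For P: α = {z, y P}, β = {z z, E E y}. Rewrite as P → β P' and P' → α P' | ε.
For F: α = {y}, β = {y z, T z T}. Rewrite as F → β F' and F' → α F' | ε.

E → y y | F z F | y P; T → z | F z; P → z z P' | E E y P'; F → y z F' | T z T F'; P' → z P' | y P P' | eps; F' → y F' | eps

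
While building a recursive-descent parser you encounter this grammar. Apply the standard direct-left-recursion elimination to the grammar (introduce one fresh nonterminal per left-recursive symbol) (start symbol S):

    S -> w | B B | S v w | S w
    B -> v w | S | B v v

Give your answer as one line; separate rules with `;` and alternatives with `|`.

S, B are directly left-recursive.
For S: α = {v w, w}, β = {w, B B}. Rewrite as S → β S' and S' → α S' | ε.
For B: α = {v v}, β = {v w, S}. Rewrite as B → β B' and B' → α B' | ε.

S -> w S' | B B S'; B -> v w B' | S B'; S' -> v w S' | w S' | ε; B' -> v v B' | ε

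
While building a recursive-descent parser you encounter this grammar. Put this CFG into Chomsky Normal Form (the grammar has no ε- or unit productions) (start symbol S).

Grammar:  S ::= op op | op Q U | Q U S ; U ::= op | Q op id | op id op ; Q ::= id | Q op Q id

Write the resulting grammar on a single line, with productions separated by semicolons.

S ::= X1 X1 | X1 Y1 | Q Y2; U ::= op | Q Y3 | X1 Y4; Q ::= id | Q Y5; X1 ::= op; X2 ::= id; Y1 ::= Q U; Y2 ::= U S; Y3 ::= X1 X2; Y4 ::= X2 X1; Y5 ::= X1 Y6; Y6 ::= Q X2

Introduce a nonterminal for each terminal appearing in a rule of length ≥ 2: X1 → op, X2 → id.
Binarize each right-hand side of length ≥ 3 by chaining fresh nonterminals (Y1, Y2, …): affected rules were S → X1 Q U; S → Q U S; U → Q X1 X2; U → X1 X2 X1.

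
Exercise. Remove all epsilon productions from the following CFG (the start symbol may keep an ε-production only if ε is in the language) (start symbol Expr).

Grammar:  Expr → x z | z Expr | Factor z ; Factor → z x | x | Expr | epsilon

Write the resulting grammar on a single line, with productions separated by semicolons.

Nullable set = {Factor}.
ε ∉ L(G), so no ε-production is kept.
Expand every rule over subsets of its nullable positions: Expr → Factor z gives Factor z | z.

Expr → x z | z Expr | Factor z | z; Factor → z x | x | Expr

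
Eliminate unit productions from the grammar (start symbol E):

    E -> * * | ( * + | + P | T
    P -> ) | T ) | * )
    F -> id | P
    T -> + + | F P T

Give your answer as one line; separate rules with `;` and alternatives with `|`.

E -> * * | ( * + | + P | + + | F P T; P -> ) | T ) | * ); F -> id | ) | T ) | * ); T -> + + | F P T

Unit pairs: E ⇒* {T}; F ⇒* {P}.
For every A with A ⇒* B via unit rules, add B's non-unit alternatives to A; then delete every rule of the form X → Y.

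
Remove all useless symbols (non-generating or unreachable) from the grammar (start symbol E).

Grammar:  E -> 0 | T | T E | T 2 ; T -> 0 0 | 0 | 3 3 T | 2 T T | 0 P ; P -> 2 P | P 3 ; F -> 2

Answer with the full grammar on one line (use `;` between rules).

E -> 0 | T | T E | T 2; T -> 0 0 | 0 | 3 3 T | 2 T T

Generating nonterminals: {E, F, T}.
Reachable from E after that: {E, T}.
Removed useless symbols: {F, P} and every production mentioning them.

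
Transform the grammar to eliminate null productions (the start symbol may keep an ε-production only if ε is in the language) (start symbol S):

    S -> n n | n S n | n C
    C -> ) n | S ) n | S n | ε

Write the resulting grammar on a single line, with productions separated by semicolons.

S -> n n | n S n | n C | n; C -> ) n | S ) n | S n

The nullable symbols are {C}.
ε ∉ L(G), so no ε-production is kept.
Add the nullable-subset variants: S → n C gives n C | n.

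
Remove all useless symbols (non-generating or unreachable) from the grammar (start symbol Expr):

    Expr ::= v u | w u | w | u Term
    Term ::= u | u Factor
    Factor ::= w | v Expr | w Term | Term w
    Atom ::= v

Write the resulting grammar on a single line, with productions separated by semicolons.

Expr ::= v u | w u | w | u Term; Term ::= u | u Factor; Factor ::= w | v Expr | w Term | Term w

Generating nonterminals: {Atom, Expr, Factor, Term}.
Reachable from Expr after that: {Expr, Factor, Term}.
Removed useless symbols: {Atom} and every production mentioning them.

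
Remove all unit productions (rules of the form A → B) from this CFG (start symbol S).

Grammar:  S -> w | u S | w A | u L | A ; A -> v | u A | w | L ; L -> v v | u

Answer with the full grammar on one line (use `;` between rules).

Unit pairs: A ⇒* {L}; S ⇒* {A, L}.
Replace each nonterminal's rules with the union of the non-unit rules of every nonterminal it unit-derives.

S -> v v | u | w | u S | w A | u L | v | u A; A -> v v | u | v | u A | w; L -> v v | u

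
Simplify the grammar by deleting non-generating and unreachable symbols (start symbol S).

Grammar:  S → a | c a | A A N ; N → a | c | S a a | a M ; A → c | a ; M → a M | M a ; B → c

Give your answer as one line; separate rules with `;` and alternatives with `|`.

Generating nonterminals: {A, B, N, S}.
Reachable from S after that: {A, N, S}.
Removed useless symbols: {B, M} and every production mentioning them.

S → a | c a | A A N; N → a | c | S a a; A → c | a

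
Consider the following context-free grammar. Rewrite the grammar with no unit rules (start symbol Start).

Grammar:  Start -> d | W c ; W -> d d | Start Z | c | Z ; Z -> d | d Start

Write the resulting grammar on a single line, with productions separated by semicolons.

Unit pairs: W ⇒* {Z}.
For each unit pair (A, B), copy every non-unit production of B to A, then drop all unit productions.

Start -> d | W c; W -> d | d Start | d d | Start Z | c; Z -> d | d Start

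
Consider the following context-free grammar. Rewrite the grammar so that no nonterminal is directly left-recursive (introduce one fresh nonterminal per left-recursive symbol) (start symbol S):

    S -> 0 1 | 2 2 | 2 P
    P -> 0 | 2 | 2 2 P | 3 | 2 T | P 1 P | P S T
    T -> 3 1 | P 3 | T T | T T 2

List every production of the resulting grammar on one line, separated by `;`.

S -> 0 1 | 2 2 | 2 P; P -> 0 P' | 2 P' | 2 2 P P' | 3 P' | 2 T P'; T -> 3 1 T' | P 3 T'; P' -> 1 P P' | S T P' | ε; T' -> T T' | T 2 T' | ε

P, T are directly left-recursive.
For P: α = {1 P, S T}, β = {0, 2, 2 2 P, 3, 2 T}. Rewrite as P → β P' and P' → α P' | ε.
For T: α = {T, T 2}, β = {3 1, P 3}. Rewrite as T → β T' and T' → α T' | ε.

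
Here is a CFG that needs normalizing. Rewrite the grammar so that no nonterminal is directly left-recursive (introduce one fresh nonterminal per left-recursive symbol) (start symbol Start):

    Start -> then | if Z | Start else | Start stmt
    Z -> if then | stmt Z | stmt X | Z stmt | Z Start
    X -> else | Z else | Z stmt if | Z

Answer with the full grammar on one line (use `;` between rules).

Directly left-recursive nonterminals: Start, Z.
For Start: α = {else, stmt}, β = {then, if Z}. Rewrite as Start → β Start1 and Start1 → α Start1 | ε.
For Z: α = {stmt, Start}, β = {if then, stmt Z, stmt X}. Rewrite as Z → β Z1 and Z1 → α Z1 | ε.

Start -> then Start1 | if Z Start1; Z -> if then Z1 | stmt Z Z1 | stmt X Z1; X -> else | Z else | Z stmt if | Z; Start1 -> else Start1 | stmt Start1 | eps; Z1 -> stmt Z1 | Start Z1 | eps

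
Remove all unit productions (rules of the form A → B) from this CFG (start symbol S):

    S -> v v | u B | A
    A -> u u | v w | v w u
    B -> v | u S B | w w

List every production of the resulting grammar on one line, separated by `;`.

Unit pairs: S ⇒* {A}.
For every A with A ⇒* B via unit rules, add B's non-unit alternatives to A; then delete every rule of the form X → Y.

S -> v v | u B | u u | v w | v w u; A -> u u | v w | v w u; B -> v | u S B | w w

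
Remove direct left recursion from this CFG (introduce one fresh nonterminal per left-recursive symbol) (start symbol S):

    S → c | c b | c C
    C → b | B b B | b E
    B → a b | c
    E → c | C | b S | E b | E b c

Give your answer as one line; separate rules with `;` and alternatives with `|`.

Left recursion appears on E.
For E: α = {b, b c}, β = {c, C, b S}. Rewrite as E → β E' and E' → α E' | ε.

S → c | c b | c C; C → b | B b B | b E; B → a b | c; E → c E' | C E' | b S E'; E' → b E' | b c E' | epsilon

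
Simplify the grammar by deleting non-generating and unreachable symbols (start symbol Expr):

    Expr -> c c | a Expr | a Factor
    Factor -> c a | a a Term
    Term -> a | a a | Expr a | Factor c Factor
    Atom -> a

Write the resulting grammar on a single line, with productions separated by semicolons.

Expr -> c c | a Expr | a Factor; Factor -> c a | a a Term; Term -> a | a a | Expr a | Factor c Factor

Generating nonterminals: {Atom, Expr, Factor, Term}.
Reachable from Expr after that: {Expr, Factor, Term}.
Removed useless symbols: {Atom} and every production mentioning them.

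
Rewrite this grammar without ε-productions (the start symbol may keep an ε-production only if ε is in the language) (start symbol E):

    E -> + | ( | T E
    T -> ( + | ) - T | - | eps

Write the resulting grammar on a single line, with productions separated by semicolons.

Nullable nonterminals: {T}.
ε ∉ L(G), so no ε-production is kept.
Add the nullable-subset variants: T → ) - T gives ) - T | ) -.

E -> + | ( | T E; T -> ( + | ) - T | ) - | -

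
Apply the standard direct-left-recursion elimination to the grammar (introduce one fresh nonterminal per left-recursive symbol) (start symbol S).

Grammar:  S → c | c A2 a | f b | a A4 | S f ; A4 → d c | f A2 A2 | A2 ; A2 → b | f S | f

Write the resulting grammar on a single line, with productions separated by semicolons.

S is directly left-recursive.
For S: α = {f}, β = {c, c A2 a, f b, a A4}. Rewrite as S → β S' and S' → α S' | ε.

S → c S' | c A2 a S' | f b S' | a A4 S'; A4 → d c | f A2 A2 | A2; A2 → b | f S | f; S' → f S' | eps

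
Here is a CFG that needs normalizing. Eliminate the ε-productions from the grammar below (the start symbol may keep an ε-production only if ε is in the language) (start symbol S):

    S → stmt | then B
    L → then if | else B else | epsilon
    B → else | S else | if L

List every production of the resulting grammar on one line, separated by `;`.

S → stmt | then B; L → then if | else B else; B → else | S else | if L | if

Nullable set = {L}.
ε ∉ L(G), so no ε-production is kept.
Add the nullable-subset variants: B → if L gives if L | if.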